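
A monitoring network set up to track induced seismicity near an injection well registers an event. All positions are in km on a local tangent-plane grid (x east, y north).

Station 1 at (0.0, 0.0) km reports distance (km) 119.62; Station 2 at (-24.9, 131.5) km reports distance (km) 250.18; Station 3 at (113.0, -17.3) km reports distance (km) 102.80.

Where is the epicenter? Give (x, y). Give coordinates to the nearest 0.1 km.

Circle about each station: x² + y² = 119.62²; (x + 24.9)² + (y − 131.5)² = 250.18²; (x − 113.0)² + (y + 17.3)² = 102.80².
Subtracting pairs of circle equations eliminates x²+y² and gives linear equations (the radical axes):
-49.8 x + 263.0 y = -30368.83
226.0 x − 34.6 y = 16809.39
Solving the 2×2 system: x ≈ 58.4, y ≈ -104.4 km.

58.4 km east, -104.4 km north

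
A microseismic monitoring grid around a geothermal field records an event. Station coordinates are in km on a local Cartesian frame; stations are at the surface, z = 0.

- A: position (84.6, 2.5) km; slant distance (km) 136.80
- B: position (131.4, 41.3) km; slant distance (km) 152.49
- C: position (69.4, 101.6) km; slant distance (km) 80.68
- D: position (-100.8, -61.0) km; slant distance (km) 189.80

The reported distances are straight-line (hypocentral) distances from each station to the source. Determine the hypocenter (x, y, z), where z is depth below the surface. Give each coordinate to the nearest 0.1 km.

x ≈ -6.0 km, y ≈ 100.9 km, depth ≈ 28.7 km

Each station gives a sphere (x−x_i)² + (y−y_i)² + z² = d_i² (stations at z=0).
Subtracting the A sphere from B and C: z² cancels, leaving linear equations in x and y:
93.6 x + 77.6 y = 7269.28
-30.4 x + 198.2 y = 20180.49
Solving: x ≈ -5.989, y ≈ 100.900 km (keep extra digits for the depth step; rounded: -6.0, 100.9).
Then from the A sphere: z² = 136.80² − (x − 84.6)² − (y − 2.5)² with x = -5.989, y = 100.900, so z ≈ 28.728 ≈ 28.7 km.
Check against D (with the unrounded solution): distance 189.81 ≈ 189.80 km. ✓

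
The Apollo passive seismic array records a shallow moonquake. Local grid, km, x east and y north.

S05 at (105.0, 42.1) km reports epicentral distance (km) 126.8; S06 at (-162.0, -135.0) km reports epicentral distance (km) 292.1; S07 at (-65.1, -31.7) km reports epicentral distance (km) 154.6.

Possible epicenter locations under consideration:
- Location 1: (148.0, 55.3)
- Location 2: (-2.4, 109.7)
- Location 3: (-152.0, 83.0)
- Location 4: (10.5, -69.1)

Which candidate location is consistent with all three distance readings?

Location 2

For each candidate, compare |candidate − station| to the reported distance:
Location 1: residuals S05 81.8, S06 71.7, S07 75.6 → max 81.8 km
Location 2: residuals S05 0.1, S06 0.0, S07 0.1 → max 0.1 km
Location 3: residuals S05 133.4, S06 73.9, S07 10.7 → max 133.4 km
Location 4: residuals S05 19.1, S06 107.4, S07 70.3 → max 107.4 km
Only Location 2 has all residuals ≈ 0.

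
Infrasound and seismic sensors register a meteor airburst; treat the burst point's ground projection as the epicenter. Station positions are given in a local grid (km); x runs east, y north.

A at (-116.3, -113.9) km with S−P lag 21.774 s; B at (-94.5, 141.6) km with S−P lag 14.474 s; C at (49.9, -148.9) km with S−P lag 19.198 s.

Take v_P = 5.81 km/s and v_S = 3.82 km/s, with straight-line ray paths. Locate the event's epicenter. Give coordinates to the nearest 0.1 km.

47.7 km east, 65.2 km north

Distance from S−P lag: d = Δt · v_P v_S / (v_P − v_S) = Δt · (5.81·3.82)/(5.81−3.82) ≈ 11.1529·Δt.
So d_A = 242.84, d_B = 161.43, d_C = 214.11 km.
Circle about each station: (x + 116.3)² + (y + 113.9)² = 242.84²; (x + 94.5)² + (y − 141.6)² = 161.43²; (x − 49.9)² + (y + 148.9)² = 214.11².
Subtracting the A equation from the B and C equations removes the quadratic terms:
43.6 x + 511.0 y = 35393.53
332.4 x − 70.0 y = 11290.49
Solving the 2×2 system: x ≈ 47.7, y ≈ 65.2 km.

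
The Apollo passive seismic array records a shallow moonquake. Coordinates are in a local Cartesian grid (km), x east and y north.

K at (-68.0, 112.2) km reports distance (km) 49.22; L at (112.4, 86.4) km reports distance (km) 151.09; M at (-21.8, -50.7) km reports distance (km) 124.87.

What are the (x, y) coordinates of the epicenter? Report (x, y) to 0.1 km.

Circle about each station: (x + 68.0)² + (y − 112.2)² = 49.22²; (x − 112.4)² + (y − 86.4)² = 151.09²; (x + 21.8)² + (y + 50.7)² = 124.87².
Subtracting the K equation from the L and M equations removes the quadratic terms:
360.8 x − 51.6 y = -17519.70
92.4 x − 325.8 y = -27337.02
Solving the 2×2 system: x ≈ -38.1, y ≈ 73.1 km.

-38.1 km east, 73.1 km north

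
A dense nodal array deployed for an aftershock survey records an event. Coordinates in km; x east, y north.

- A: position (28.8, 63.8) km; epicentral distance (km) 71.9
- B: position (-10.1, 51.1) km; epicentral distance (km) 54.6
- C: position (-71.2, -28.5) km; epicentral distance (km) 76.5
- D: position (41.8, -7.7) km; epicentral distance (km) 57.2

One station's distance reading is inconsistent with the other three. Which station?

D

Solve using three stations at a time. Using A, B, C (subtract circle equations pairwise → linear system) gives (x, y) ≈ (0.8, -2.5).
Distances from that point to each station vs reported:
  A: calculated 71.9 vs reported 71.9 → residual 0.0 km
  B: calculated 54.7 vs reported 54.6 → residual 0.1 km
  C: calculated 76.5 vs reported 76.5 → residual 0.0 km
  D: calculated 41.3 vs reported 57.2 → residual 15.9 km
A, B, C are mutually consistent (residuals ≈ 0); D is off by 15.9 km.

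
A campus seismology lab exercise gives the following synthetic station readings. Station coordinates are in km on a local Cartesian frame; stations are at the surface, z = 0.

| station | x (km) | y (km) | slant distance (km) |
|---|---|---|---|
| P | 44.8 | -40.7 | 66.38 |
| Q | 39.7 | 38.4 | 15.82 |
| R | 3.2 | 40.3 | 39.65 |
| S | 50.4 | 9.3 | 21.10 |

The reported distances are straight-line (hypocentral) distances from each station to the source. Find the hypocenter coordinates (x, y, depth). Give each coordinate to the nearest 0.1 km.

Each station gives a sphere (x−x_i)² + (y−y_i)² + z² = d_i² (stations at z=0).
Subtracting the P sphere from Q and R: z² cancels, leaving linear equations in x and y:
-10.2 x + 158.2 y = 3543.15
-83.2 x + 162.0 y = 804.98
Solving: x ≈ 38.805, y ≈ 24.899 km (keep extra digits for the depth step; rounded: 38.8, 24.9).
Then from the P sphere: z² = 66.38² − (x − 44.8)² − (y + 40.7)² with x = 38.805, y = 24.899, so z ≈ 8.194 ≈ 8.2 km.
Check against S (with the unrounded solution): distance 21.09 ≈ 21.10 km. ✓

x ≈ 38.8 km, y ≈ 24.9 km, depth ≈ 8.2 km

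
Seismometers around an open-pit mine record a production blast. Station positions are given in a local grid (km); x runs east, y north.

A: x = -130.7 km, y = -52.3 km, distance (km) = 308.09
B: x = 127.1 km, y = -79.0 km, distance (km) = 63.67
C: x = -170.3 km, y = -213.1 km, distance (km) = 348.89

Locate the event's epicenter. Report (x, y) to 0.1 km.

Circle about each station: (x + 130.7)² + (y + 52.3)² = 308.09²; (x − 127.1)² + (y + 79.0)² = 63.67²; (x + 170.3)² + (y + 213.1)² = 348.89².
Subtracting the A equation from the B and C equations removes the quadratic terms:
515.6 x − 53.4 y = 93443.21
-79.2 x − 321.6 y = 27791.14
Solving the 2×2 system: x ≈ 168.0, y ≈ -127.8 km.

168.0 km east, -127.8 km north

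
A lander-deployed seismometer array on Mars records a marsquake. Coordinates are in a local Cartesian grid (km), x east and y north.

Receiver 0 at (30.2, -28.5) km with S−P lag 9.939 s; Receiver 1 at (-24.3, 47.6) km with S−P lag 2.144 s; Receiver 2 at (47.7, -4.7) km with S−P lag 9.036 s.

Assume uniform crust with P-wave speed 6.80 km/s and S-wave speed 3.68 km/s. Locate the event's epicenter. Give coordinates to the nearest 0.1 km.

Distance from S−P lag: d = Δt · v_P v_S / (v_P − v_S) = Δt · (6.80·3.68)/(6.80−3.68) ≈ 8.0205·Δt.
So d_Receiver 0 = 79.72, d_Receiver 1 = 17.20, d_Receiver 2 = 72.47 km.
Circle about each station: (x − 30.2)² + (y + 28.5)² = 79.72²; (x + 24.3)² + (y − 47.6)² = 17.20²; (x − 47.7)² + (y + 4.7)² = 72.47².
Subtracting the Receiver 0 equation from the Receiver 1 and Receiver 2 equations removes the quadratic terms:
-109.0 x + 152.2 y = 7191.40
35.0 x + 47.6 y = 1676.47
Solving the 2×2 system: x ≈ -8.3, y ≈ 41.3 km.
Check against Receiver 0 (with the unrounded x, y): √((x − 30.2)²+(y + 28.5)²) = 79.72 ≈ 79.72 km. ✓

-8.3 km east, 41.3 km north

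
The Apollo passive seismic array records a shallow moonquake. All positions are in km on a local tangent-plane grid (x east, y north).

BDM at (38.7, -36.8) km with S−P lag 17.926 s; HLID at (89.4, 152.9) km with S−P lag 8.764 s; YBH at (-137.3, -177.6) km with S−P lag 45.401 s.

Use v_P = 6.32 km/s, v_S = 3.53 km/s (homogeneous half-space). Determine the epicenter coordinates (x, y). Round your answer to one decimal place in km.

x ≈ 111.8 km, y ≈ 86.5 km

Distance from S−P lag: d = Δt · v_P v_S / (v_P − v_S) = Δt · (6.32·3.53)/(6.32−3.53) ≈ 7.9963·Δt.
So d_BDM = 143.34, d_HLID = 70.08, d_YBH = 363.04 km.
Circle about each station: (x − 38.7)² + (y + 36.8)² = 143.34²; (x − 89.4)² + (y − 152.9)² = 70.08²; (x + 137.3)² + (y + 177.6)² = 363.04².
Subtracting pairs of circle equations eliminates x²+y² and gives linear equations (the radical axes):
101.4 x + 379.4 y = 44153.99
-352.0 x − 281.6 y = -63710.57
Solving the 2×2 system: x ≈ 111.8, y ≈ 86.5 km.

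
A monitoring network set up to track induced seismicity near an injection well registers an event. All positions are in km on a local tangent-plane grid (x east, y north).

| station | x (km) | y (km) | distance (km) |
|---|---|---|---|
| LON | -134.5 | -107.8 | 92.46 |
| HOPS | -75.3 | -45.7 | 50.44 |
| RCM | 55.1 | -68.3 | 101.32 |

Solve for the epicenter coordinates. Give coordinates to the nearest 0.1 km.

Circle about each station: (x + 134.5)² + (y + 107.8)² = 92.46²; (x + 75.3)² + (y + 45.7)² = 50.44²; (x − 55.1)² + (y + 68.3)² = 101.32².
Subtracting pairs of circle equations eliminates x²+y² and gives linear equations (the radical axes):
118.4 x + 124.2 y = -15947.85
379.2 x + 79.0 y = -23727.08
Solving the 2×2 system: x ≈ -44.7, y ≈ -85.8 km.

(-44.7, -85.8)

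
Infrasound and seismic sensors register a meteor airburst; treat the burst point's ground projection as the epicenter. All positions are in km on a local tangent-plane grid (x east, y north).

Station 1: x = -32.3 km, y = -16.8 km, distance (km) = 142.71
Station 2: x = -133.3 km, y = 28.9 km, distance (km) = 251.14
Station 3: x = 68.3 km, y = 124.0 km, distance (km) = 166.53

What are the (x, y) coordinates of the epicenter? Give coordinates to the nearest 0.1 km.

Circle about each station: (x + 32.3)² + (y + 16.8)² = 142.71²; (x + 133.3)² + (y − 28.9)² = 251.14²; (x − 68.3)² + (y − 124.0)² = 166.53².
Subtracting the Station 1 equation from the Station 2 and Station 3 equations removes the quadratic terms:
-202.0 x + 91.4 y = -25426.59
201.2 x + 281.6 y = 11349.26
Solving the 2×2 system: x ≈ 108.9, y ≈ -37.5 km.
Check against Station 1 (with the unrounded x, y): √((x + 32.3)²+(y + 16.8)²) = 142.71 ≈ 142.71 km. ✓

x ≈ 108.9 km, y ≈ -37.5 km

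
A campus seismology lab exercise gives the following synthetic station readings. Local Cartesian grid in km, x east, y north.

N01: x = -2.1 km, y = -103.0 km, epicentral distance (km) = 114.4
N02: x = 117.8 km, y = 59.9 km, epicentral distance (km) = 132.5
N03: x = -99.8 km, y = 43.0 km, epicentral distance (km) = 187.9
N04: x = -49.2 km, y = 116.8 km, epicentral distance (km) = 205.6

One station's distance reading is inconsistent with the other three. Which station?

Solve using three stations at a time. Using N02, N03, N04 (subtract circle equations pairwise → linear system) gives (x, y) ≈ (58.3, -58.4).
Distances from that point to each station vs reported:
  N01: calculated 75.1 vs reported 114.4 → residual 39.3 km
  N02: calculated 132.4 vs reported 132.5 → residual 0.1 km
  N03: calculated 187.8 vs reported 187.9 → residual 0.1 km
  N04: calculated 205.5 vs reported 205.6 → residual 0.1 km
N02, N03, N04 are mutually consistent (residuals ≈ 0); N01 is off by 39.3 km.

N01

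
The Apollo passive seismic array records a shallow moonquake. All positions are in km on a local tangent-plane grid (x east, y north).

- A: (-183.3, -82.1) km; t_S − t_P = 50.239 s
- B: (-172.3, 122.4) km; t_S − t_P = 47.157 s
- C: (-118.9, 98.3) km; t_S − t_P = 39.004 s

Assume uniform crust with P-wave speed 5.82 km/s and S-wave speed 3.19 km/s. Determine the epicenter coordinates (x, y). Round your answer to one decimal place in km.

x ≈ 150.0 km, y ≈ 39.1 km

Distance from S−P lag: d = Δt · v_P v_S / (v_P − v_S) = Δt · (5.82·3.19)/(5.82−3.19) ≈ 7.0592·Δt.
So d_A = 354.65, d_B = 332.89, d_C = 275.34 km.
Circle about each station: (x + 183.3)² + (y + 82.1)² = 354.65²; (x + 172.3)² + (y − 122.4)² = 332.89²; (x + 118.9)² + (y − 98.3)² = 275.34².
Subtracting the A equation from the B and C equations removes the quadratic terms:
22.0 x + 409.0 y = 19290.62
128.8 x + 360.8 y = 33425.31
Solving the 2×2 system: x ≈ 150.0, y ≈ 39.1 km.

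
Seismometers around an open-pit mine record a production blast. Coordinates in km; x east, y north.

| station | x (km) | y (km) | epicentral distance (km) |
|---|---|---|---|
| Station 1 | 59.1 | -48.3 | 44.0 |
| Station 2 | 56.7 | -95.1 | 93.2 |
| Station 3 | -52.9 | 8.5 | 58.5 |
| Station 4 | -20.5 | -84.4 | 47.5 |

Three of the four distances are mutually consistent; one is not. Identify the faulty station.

Solve using three stations at a time. Using Station 2, Station 3, Station 4 (subtract circle equations pairwise → linear system) gives (x, y) ≈ (-16.2, -37.1).
Distances from that point to each station vs reported:
  Station 1: calculated 76.2 vs reported 44.0 → residual 32.2 km
  Station 2: calculated 93.2 vs reported 93.2 → residual 0.0 km
  Station 3: calculated 58.5 vs reported 58.5 → residual 0.0 km
  Station 4: calculated 47.5 vs reported 47.5 → residual 0.0 km
Station 2, Station 3, Station 4 are mutually consistent (residuals ≈ 0); Station 1 is off by 32.2 km.

Station 1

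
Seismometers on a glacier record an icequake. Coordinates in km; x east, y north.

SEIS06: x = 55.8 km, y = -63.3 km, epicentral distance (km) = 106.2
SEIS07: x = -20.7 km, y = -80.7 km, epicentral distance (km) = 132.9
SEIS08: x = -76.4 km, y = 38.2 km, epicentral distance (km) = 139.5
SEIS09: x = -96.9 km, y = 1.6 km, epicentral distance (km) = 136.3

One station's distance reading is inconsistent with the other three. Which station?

Solve using three stations at a time. Using SEIS06, SEIS07, SEIS09 (subtract circle equations pairwise → linear system) gives (x, y) ≈ (33.7, 40.5).
Distances from that point to each station vs reported:
  SEIS06: calculated 106.1 vs reported 106.2 → residual 0.1 km
  SEIS07: calculated 132.9 vs reported 132.9 → residual 0.0 km
  SEIS08: calculated 110.1 vs reported 139.5 → residual 29.4 km
  SEIS09: calculated 136.3 vs reported 136.3 → residual 0.0 km
SEIS06, SEIS07, SEIS09 are mutually consistent (residuals ≈ 0); SEIS08 is off by 29.4 km.

SEIS08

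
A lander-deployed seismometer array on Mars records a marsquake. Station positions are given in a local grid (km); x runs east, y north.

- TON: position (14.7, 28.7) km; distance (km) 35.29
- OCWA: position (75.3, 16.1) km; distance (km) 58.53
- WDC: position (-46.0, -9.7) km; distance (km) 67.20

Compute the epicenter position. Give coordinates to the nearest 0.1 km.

Circle about each station: (x − 14.7)² + (y − 28.7)² = 35.29²; (x − 75.3)² + (y − 16.1)² = 58.53²; (x + 46.0)² + (y + 9.7)² = 67.20².
Subtracting the TON equation from the OCWA and WDC equations removes the quadratic terms:
121.2 x − 25.2 y = 2709.14
-121.4 x − 76.8 y = -2100.15
Solving the 2×2 system: x ≈ 21.1, y ≈ -6.0 km.

x ≈ 21.1 km, y ≈ -6.0 km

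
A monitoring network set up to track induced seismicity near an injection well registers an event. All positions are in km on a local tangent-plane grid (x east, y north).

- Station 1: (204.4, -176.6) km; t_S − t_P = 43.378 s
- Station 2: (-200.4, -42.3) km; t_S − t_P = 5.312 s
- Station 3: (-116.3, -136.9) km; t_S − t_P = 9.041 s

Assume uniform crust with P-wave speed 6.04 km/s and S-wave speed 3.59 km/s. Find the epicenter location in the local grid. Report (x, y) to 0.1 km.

-165.5 km east, -73.8 km north

Distance from S−P lag: d = Δt · v_P v_S / (v_P − v_S) = Δt · (6.04·3.59)/(6.04−3.59) ≈ 8.8504·Δt.
So d_Station 1 = 383.91, d_Station 2 = 47.01, d_Station 3 = 80.02 km.
Circle about each station: (x − 204.4)² + (y + 176.6)² = 383.91²; (x + 200.4)² + (y + 42.3)² = 47.01²; (x + 116.3)² + (y + 136.9)² = 80.02².
Subtracting the Station 1 equation from the Station 2 and Station 3 equations removes the quadratic terms:
-809.6 x + 268.6 y = 114159.48
-641.4 x + 79.4 y = 100284.07
Solving the 2×2 system: x ≈ -165.5, y ≈ -73.8 km.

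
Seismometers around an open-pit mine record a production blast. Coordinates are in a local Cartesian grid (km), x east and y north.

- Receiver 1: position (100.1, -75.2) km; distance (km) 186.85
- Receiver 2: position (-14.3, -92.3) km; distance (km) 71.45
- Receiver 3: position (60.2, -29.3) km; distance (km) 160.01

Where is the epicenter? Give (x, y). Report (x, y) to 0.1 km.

-85.7 km east, -95.0 km north

Circle about each station: (x − 100.1)² + (y + 75.2)² = 186.85²; (x + 14.3)² + (y + 92.3)² = 71.45²; (x − 60.2)² + (y + 29.3)² = 160.01².
Subtracting pairs of circle equations eliminates x²+y² and gives linear equations (the radical axes):
-228.8 x − 34.2 y = 22856.55
-79.8 x + 91.8 y = -1882.80
Solving the 2×2 system: x ≈ -85.7, y ≈ -95.0 km.
Check against Receiver 1 (with the unrounded x, y): √((x − 100.1)²+(y + 75.2)²) = 186.85 ≈ 186.85 km. ✓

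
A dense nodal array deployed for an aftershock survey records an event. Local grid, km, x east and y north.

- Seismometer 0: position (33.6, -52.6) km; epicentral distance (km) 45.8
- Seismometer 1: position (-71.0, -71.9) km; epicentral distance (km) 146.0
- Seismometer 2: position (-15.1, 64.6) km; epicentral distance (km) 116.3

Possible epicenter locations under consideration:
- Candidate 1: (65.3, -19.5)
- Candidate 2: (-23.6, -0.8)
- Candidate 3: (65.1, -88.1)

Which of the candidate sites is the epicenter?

For each candidate, compare |candidate − station| to the reported distance:
Candidate 1: residuals Seismometer 0 0.0, Seismometer 1 0.0, Seismometer 2 0.0 → max 0.0 km
Candidate 2: residuals Seismometer 0 31.4, Seismometer 1 60.5, Seismometer 2 50.3 → max 60.5 km
Candidate 3: residuals Seismometer 0 1.7, Seismometer 1 8.9, Seismometer 2 56.2 → max 56.2 km
Only Candidate 1 has all residuals ≈ 0.

Candidate 1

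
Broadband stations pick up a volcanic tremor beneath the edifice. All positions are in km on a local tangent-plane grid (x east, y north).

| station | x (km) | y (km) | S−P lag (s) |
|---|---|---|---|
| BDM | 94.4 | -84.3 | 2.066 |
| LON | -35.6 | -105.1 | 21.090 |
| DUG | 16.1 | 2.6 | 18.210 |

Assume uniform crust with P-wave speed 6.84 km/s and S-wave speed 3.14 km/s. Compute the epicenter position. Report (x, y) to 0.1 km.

x ≈ 83.9 km, y ≈ -78.5 km

Distance from S−P lag: d = Δt · v_P v_S / (v_P − v_S) = Δt · (6.84·3.14)/(6.84−3.14) ≈ 5.8048·Δt.
So d_BDM = 11.99, d_LON = 122.42, d_DUG = 105.70 km.
Circle about each station: (x − 94.4)² + (y + 84.3)² = 11.99²; (x + 35.6)² + (y + 105.1)² = 122.42²; (x − 16.1)² + (y − 2.6)² = 105.70².
Subtracting the BDM equation from the LON and DUG equations removes the quadratic terms:
-260.0 x − 41.6 y = -18547.38
-156.6 x + 173.8 y = -26780.61
Solving the 2×2 system: x ≈ 83.9, y ≈ -78.5 km.
Check against BDM (with the unrounded x, y): √((x − 94.4)²+(y + 84.3)²) = 12.00 ≈ 11.99 km. ✓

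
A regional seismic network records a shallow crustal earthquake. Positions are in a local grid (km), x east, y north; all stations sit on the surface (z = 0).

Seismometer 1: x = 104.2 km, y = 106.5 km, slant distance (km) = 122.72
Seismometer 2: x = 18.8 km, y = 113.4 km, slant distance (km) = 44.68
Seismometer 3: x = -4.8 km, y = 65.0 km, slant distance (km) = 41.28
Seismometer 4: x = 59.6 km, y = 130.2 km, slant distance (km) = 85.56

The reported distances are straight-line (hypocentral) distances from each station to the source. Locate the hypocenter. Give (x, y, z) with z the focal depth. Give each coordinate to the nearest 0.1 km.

(-16.0, 97.4, 23.0)

Each station gives a sphere (x−x_i)² + (y−y_i)² + z² = d_i² (stations at z=0).
Subtracting the Seismometer 1 sphere from Seismometer 2 and Seismometer 3: z² cancels, leaving linear equations in x and y:
-170.8 x + 13.8 y = 4077.01
-218.0 x − 83.0 y = -4595.69
Solving: x ≈ -16.001, y ≈ 97.396 km (keep extra digits for the depth step; rounded: -16.0, 97.4).
Then from the Seismometer 1 sphere: z² = 122.72² − (x − 104.2)² − (y − 106.5)² with x = -16.001, y = 97.396, so z ≈ 23.001 ≈ 23.0 km.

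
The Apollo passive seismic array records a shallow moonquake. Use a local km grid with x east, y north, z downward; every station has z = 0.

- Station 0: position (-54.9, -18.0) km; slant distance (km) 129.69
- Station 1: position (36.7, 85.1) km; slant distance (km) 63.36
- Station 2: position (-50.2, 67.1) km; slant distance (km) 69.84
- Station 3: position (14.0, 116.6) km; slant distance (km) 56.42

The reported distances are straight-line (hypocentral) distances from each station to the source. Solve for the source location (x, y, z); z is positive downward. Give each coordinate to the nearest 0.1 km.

Each station gives a sphere (x−x_i)² + (y−y_i)² + z² = d_i² (stations at z=0).
Subtracting the Station 0 sphere from Station 1 and Station 2: z² cancels, leaving linear equations in x and y:
183.2 x + 206.2 y = 18055.90
9.4 x + 170.2 y = 15626.31
Solving: x ≈ -5.096, y ≈ 92.093 km (keep extra digits for the depth step; rounded: -5.1, 92.1).
Then from the Station 0 sphere: z² = 129.69² − (x + 54.9)² − (y + 18.0)² with x = -5.096, y = 92.093, so z ≈ 47.102 ≈ 47.1 km.

x ≈ -5.1 km, y ≈ 92.1 km, depth ≈ 47.1 km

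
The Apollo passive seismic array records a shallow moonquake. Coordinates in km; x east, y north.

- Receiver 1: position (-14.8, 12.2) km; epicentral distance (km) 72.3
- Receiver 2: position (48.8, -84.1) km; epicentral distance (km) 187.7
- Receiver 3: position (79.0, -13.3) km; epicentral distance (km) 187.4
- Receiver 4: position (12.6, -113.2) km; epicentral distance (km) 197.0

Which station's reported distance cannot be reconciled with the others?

Receiver 3

Solve using three stations at a time. Using Receiver 1, Receiver 2, Receiver 4 (subtract circle equations pairwise → linear system) gives (x, y) ≈ (-56.5, 71.3).
Distances from that point to each station vs reported:
  Receiver 1: calculated 72.3 vs reported 72.3 → residual 0.0 km
  Receiver 2: calculated 187.7 vs reported 187.7 → residual 0.0 km
  Receiver 3: calculated 159.7 vs reported 187.4 → residual 27.7 km
  Receiver 4: calculated 197.0 vs reported 197.0 → residual 0.0 km
Receiver 1, Receiver 2, Receiver 4 are mutually consistent (residuals ≈ 0); Receiver 3 is off by 27.7 km.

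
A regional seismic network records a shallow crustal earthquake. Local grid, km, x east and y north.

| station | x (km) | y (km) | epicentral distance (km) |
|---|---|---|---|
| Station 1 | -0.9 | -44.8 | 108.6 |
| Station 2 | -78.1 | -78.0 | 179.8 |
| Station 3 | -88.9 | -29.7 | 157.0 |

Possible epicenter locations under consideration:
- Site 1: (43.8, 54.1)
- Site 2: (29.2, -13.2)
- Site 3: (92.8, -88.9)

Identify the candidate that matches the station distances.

For each candidate, compare |candidate − station| to the reported distance:
Site 1: residuals Station 1 0.1, Station 2 0.1, Station 3 0.1 → max 0.1 km
Site 2: residuals Station 1 65.0, Station 2 54.5, Station 3 37.8 → max 65.0 km
Site 3: residuals Station 1 5.0, Station 2 8.6, Station 3 34.1 → max 34.1 km
Only Site 1 has all residuals ≈ 0.

Site 1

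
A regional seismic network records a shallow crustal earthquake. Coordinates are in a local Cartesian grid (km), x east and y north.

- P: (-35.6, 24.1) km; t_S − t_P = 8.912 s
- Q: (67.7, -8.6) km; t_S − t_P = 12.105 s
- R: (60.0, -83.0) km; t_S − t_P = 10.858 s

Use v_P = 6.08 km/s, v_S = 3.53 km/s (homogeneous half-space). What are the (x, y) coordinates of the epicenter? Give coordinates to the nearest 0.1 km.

-25.3 km east, -50.2 km north

Distance from S−P lag: d = Δt · v_P v_S / (v_P − v_S) = Δt · (6.08·3.53)/(6.08−3.53) ≈ 8.4166·Δt.
So d_P = 75.01, d_Q = 101.88, d_R = 91.39 km.
Circle about each station: (x + 35.6)² + (y − 24.1)² = 75.01²; (x − 67.7)² + (y + 8.6)² = 101.88²; (x − 60.0)² + (y + 83.0)² = 91.39².
Subtracting the P equation from the Q and R equations removes the quadratic terms:
206.6 x − 65.4 y = -1943.95
191.2 x − 214.2 y = 5915.20
Solving the 2×2 system: x ≈ -25.3, y ≈ -50.2 km.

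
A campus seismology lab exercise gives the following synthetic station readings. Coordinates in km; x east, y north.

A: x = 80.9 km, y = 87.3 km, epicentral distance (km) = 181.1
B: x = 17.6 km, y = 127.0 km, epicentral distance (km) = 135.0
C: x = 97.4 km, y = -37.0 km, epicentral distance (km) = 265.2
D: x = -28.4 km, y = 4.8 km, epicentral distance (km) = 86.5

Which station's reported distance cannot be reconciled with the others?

Solve using three stations at a time. Using A, B, D (subtract circle equations pairwise → linear system) gives (x, y) ≈ (-97.5, 56.6).
Distances from that point to each station vs reported:
  A: calculated 181.1 vs reported 181.1 → residual 0.0 km
  B: calculated 134.9 vs reported 135.0 → residual 0.1 km
  C: calculated 216.3 vs reported 265.2 → residual 48.9 km
  D: calculated 86.4 vs reported 86.5 → residual 0.1 km
A, B, D are mutually consistent (residuals ≈ 0); C is off by 48.9 km.

C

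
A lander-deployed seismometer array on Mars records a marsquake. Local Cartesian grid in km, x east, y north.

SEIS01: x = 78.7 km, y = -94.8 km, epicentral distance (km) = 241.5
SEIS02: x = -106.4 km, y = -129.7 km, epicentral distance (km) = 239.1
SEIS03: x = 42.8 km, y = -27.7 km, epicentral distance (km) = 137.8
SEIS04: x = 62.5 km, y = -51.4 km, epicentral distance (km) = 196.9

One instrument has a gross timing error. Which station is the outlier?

Solve using three stations at a time. Using SEIS01, SEIS02, SEIS04 (subtract circle equations pairwise → linear system) gives (x, y) ≈ (-57.8, 104.2).
Distances from that point to each station vs reported:
  SEIS01: calculated 241.3 vs reported 241.5 → residual 0.2 km
  SEIS02: calculated 238.9 vs reported 239.1 → residual 0.2 km
  SEIS03: calculated 165.9 vs reported 137.8 → residual 28.1 km
  SEIS04: calculated 196.7 vs reported 196.9 → residual 0.2 km
SEIS01, SEIS02, SEIS04 are mutually consistent (residuals ≈ 0); SEIS03 is off by 28.1 km.

SEIS03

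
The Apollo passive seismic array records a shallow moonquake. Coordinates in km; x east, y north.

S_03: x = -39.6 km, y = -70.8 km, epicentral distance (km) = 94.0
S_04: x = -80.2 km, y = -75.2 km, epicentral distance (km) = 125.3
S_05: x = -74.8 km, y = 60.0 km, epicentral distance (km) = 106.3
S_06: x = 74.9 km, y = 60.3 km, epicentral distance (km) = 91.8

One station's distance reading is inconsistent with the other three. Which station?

Solve using three stations at a time. Using S_03, S_04, S_05 (subtract circle equations pairwise → linear system) gives (x, y) ≈ (16.2, 4.9).
Distances from that point to each station vs reported:
  S_03: calculated 94.1 vs reported 94.0 → residual 0.1 km
  S_04: calculated 125.3 vs reported 125.3 → residual 0.0 km
  S_05: calculated 106.4 vs reported 106.3 → residual 0.1 km
  S_06: calculated 80.7 vs reported 91.8 → residual 11.1 km
S_03, S_04, S_05 are mutually consistent (residuals ≈ 0); S_06 is off by 11.1 km.

S_06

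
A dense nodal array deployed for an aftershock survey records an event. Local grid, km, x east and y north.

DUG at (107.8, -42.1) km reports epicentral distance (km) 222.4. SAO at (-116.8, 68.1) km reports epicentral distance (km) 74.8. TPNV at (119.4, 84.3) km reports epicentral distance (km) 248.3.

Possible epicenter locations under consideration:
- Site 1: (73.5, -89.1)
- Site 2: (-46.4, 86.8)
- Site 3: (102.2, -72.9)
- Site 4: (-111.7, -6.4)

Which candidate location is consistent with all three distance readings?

Site 4

For each candidate, compare |candidate − station| to the reported distance:
Site 1: residuals DUG 164.2, SAO 172.0, TPNV 68.9 → max 172.0 km
Site 2: residuals DUG 21.4, SAO 2.0, TPNV 82.5 → max 82.5 km
Site 3: residuals DUG 191.1, SAO 185.7, TPNV 90.2 → max 191.1 km
Site 4: residuals DUG 0.0, SAO 0.1, TPNV 0.0 → max 0.1 km
Only Site 4 has all residuals ≈ 0.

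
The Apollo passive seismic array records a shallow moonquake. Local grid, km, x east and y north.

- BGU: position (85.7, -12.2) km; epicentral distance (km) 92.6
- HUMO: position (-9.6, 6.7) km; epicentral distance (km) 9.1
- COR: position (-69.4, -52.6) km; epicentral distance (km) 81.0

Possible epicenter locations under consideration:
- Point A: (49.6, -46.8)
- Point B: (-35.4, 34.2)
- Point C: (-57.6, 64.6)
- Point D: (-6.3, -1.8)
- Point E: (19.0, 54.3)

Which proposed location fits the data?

Point D

For each candidate, compare |candidate − station| to the reported distance:
Point A: residuals BGU 42.6, HUMO 70.7, COR 38.1 → max 70.7 km
Point B: residuals BGU 37.1, HUMO 28.6, COR 12.2 → max 37.1 km
Point C: residuals BGU 70.0, HUMO 66.1, COR 36.8 → max 70.0 km
Point D: residuals BGU 0.0, HUMO 0.0, COR 0.0 → max 0.0 km
Point E: residuals BGU 1.6, HUMO 46.4, COR 57.7 → max 57.7 km
Only Point D has all residuals ≈ 0.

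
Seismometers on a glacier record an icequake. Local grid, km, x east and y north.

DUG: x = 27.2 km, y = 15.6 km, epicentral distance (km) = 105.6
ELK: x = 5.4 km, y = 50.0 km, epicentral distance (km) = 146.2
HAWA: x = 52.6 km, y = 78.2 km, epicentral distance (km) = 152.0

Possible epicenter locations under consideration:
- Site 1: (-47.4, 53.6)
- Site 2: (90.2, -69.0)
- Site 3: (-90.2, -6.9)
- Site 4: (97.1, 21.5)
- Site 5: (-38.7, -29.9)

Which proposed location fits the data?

For each candidate, compare |candidate − station| to the reported distance:
Site 1: residuals DUG 21.9, ELK 93.3, HAWA 49.0 → max 93.3 km
Site 2: residuals DUG 0.1, ELK 0.1, HAWA 0.1 → max 0.1 km
Site 3: residuals DUG 13.9, ELK 34.9, HAWA 14.2 → max 34.9 km
Site 4: residuals DUG 35.5, ELK 50.2, HAWA 79.9 → max 79.9 km
Site 5: residuals DUG 25.5, ELK 54.9, HAWA 10.5 → max 54.9 km
Only Site 2 has all residuals ≈ 0.

Site 2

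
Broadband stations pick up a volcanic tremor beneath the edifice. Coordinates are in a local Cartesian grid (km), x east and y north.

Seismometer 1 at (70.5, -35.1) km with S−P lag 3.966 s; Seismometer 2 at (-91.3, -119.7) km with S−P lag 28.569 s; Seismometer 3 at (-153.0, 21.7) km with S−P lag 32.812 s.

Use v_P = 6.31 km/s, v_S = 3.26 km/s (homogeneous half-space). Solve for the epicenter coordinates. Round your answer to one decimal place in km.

x ≈ 66.2 km, y ≈ -8.7 km

Distance from S−P lag: d = Δt · v_P v_S / (v_P − v_S) = Δt · (6.31·3.26)/(6.31−3.26) ≈ 6.7445·Δt.
So d_Seismometer 1 = 26.75, d_Seismometer 2 = 192.68, d_Seismometer 3 = 221.30 km.
Circle about each station: (x − 70.5)² + (y + 35.1)² = 26.75²; (x + 91.3)² + (y + 119.7)² = 192.68²; (x + 153.0)² + (y − 21.7)² = 221.30².
Subtracting the Seismometer 1 equation from the Seismometer 2 and Seismometer 3 equations removes the quadratic terms:
-323.6 x − 169.2 y = -19948.50
-447.0 x + 113.6 y = -30580.50
Solving the 2×2 system: x ≈ 66.2, y ≈ -8.7 km.
Check against Seismometer 1 (with the unrounded x, y): √((x − 70.5)²+(y + 35.1)²) = 26.74 ≈ 26.75 km. ✓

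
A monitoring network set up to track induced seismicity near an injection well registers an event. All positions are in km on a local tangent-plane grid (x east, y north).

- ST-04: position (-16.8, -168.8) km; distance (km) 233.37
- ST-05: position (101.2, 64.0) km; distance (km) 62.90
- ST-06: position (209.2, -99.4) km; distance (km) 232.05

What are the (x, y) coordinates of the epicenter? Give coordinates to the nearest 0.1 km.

38.6 km east, 57.9 km north

Circle about each station: (x + 16.8)² + (y + 168.8)² = 233.37²; (x − 101.2)² + (y − 64.0)² = 62.90²; (x − 209.2)² + (y + 99.4)² = 232.05².
Subtracting pairs of circle equations eliminates x²+y² and gives linear equations (the radical axes):
236.0 x + 465.6 y = 36066.91
452.0 x + 138.8 y = 25483.67
Solving the 2×2 system: x ≈ 38.6, y ≈ 57.9 km.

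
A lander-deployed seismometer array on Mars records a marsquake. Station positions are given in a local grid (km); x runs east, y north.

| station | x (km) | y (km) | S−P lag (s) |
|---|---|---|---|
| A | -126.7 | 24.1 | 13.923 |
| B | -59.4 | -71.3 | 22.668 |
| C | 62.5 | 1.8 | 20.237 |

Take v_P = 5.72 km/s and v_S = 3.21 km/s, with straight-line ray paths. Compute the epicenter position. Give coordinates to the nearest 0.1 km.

Distance from S−P lag: d = Δt · v_P v_S / (v_P − v_S) = Δt · (5.72·3.21)/(5.72−3.21) ≈ 7.3152·Δt.
So d_A = 101.85, d_B = 165.82, d_C = 148.04 km.
Circle about each station: (x + 126.7)² + (y − 24.1)² = 101.85²; (x + 59.4)² + (y + 71.3)² = 165.82²; (x − 62.5)² + (y − 1.8)² = 148.04².
Subtracting the A equation from the B and C equations removes the quadratic terms:
134.6 x − 190.8 y = -25144.50
378.4 x − 44.6 y = -24266.63
Solving the 2×2 system: x ≈ -53.0, y ≈ 94.4 km.

-53.0 km east, 94.4 km north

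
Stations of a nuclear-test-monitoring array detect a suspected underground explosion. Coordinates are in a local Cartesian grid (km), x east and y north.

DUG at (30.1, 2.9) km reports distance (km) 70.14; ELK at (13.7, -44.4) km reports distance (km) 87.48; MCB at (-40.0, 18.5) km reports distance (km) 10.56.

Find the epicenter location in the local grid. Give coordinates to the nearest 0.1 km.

Circle about each station: (x − 30.1)² + (y − 2.9)² = 70.14²; (x − 13.7)² + (y + 44.4)² = 87.48²; (x + 40.0)² + (y − 18.5)² = 10.56².
Subtracting pairs of circle equations eliminates x²+y² and gives linear equations (the radical axes):
-32.8 x − 94.6 y = -1488.50
-140.2 x + 31.2 y = 5835.94
Solving the 2×2 system: x ≈ -35.4, y ≈ 28.0 km.

x ≈ -35.4 km, y ≈ 28.0 km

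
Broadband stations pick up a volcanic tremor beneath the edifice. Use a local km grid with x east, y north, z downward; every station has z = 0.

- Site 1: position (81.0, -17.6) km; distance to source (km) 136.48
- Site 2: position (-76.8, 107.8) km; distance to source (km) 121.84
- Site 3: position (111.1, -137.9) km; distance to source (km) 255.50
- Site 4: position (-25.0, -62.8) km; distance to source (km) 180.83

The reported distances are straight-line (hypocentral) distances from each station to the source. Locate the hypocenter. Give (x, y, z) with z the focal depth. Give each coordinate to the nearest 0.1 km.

Each station gives a sphere (x−x_i)² + (y−y_i)² + z² = d_i² (stations at z=0).
Subtracting the Site 1 sphere from Site 2 and Site 3: z² cancels, leaving linear equations in x and y:
-315.6 x + 250.8 y = 14430.12
60.2 x − 240.6 y = -22164.60
Solving: x ≈ 34.306, y ≈ 100.706 km (keep extra digits for the depth step; rounded: 34.3, 100.7).
Then from the Site 1 sphere: z² = 136.48² − (x − 81.0)² − (y + 17.6)² with x = 34.306, y = 100.706, so z ≈ 49.499 ≈ 49.5 km.

x ≈ 34.3 km, y ≈ 100.7 km, depth ≈ 49.5 km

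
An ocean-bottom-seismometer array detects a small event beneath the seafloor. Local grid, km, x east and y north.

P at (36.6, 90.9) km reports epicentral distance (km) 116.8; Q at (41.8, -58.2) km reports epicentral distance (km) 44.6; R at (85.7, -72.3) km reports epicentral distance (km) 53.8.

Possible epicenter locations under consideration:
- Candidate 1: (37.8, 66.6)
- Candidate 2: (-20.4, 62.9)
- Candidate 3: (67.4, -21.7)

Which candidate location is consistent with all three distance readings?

Candidate 3

For each candidate, compare |candidate − station| to the reported distance:
Candidate 1: residuals P 92.5, Q 80.3, R 93.1 → max 93.1 km
Candidate 2: residuals P 53.3, Q 91.5, R 118.1 → max 118.1 km
Candidate 3: residuals P 0.1, Q 0.0, R 0.0 → max 0.1 km
Only Candidate 3 has all residuals ≈ 0.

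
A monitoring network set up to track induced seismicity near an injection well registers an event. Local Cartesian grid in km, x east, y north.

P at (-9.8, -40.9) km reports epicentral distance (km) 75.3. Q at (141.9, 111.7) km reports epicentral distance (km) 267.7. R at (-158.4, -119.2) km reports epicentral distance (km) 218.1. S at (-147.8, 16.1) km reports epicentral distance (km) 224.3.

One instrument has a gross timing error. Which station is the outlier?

Q

Solve using three stations at a time. Using P, R, S (subtract circle equations pairwise → linear system) gives (x, y) ≈ (55.8, -78.1).
Distances from that point to each station vs reported:
  P: calculated 75.4 vs reported 75.3 → residual 0.1 km
  Q: calculated 208.4 vs reported 267.7 → residual 59.3 km
  R: calculated 218.1 vs reported 218.1 → residual 0.0 km
  S: calculated 224.3 vs reported 224.3 → residual 0.0 km
P, R, S are mutually consistent (residuals ≈ 0); Q is off by 59.3 km.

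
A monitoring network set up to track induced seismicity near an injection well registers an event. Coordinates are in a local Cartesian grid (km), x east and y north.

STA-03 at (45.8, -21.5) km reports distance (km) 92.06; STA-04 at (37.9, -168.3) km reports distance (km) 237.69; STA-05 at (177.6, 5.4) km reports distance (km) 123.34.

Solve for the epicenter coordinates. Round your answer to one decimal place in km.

Circle about each station: (x − 45.8)² + (y + 21.5)² = 92.06²; (x − 37.9)² + (y + 168.3)² = 237.69²; (x − 177.6)² + (y − 5.4)² = 123.34².
Subtracting pairs of circle equations eliminates x²+y² and gives linear equations (the radical axes):
-15.8 x − 293.6 y = -20820.08
263.6 x + 53.8 y = 22273.32
Solving the 2×2 system: x ≈ 70.8, y ≈ 67.1 km.

70.8 km east, 67.1 km north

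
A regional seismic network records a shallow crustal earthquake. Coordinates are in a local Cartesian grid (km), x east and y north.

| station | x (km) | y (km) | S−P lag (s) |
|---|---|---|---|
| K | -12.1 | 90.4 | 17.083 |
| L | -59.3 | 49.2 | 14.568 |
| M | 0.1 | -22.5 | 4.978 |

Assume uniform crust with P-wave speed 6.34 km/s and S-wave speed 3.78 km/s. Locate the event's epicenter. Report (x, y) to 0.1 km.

10.6 km east, -67.9 km north

Distance from S−P lag: d = Δt · v_P v_S / (v_P − v_S) = Δt · (6.34·3.78)/(6.34−3.78) ≈ 9.3614·Δt.
So d_K = 159.92, d_L = 136.38, d_M = 46.60 km.
Circle about each station: (x + 12.1)² + (y − 90.4)² = 159.92²; (x + 59.3)² + (y − 49.2)² = 136.38²; (x − 0.1)² + (y + 22.5)² = 46.60².
Subtracting pairs of circle equations eliminates x²+y² and gives linear equations (the radical axes):
-94.4 x − 82.4 y = 4593.46
24.4 x − 225.8 y = 15590.54
Solving the 2×2 system: x ≈ 10.6, y ≈ -67.9 km.
Check against K (with the unrounded x, y): √((x + 12.1)²+(y − 90.4)²) = 159.92 ≈ 159.92 km. ✓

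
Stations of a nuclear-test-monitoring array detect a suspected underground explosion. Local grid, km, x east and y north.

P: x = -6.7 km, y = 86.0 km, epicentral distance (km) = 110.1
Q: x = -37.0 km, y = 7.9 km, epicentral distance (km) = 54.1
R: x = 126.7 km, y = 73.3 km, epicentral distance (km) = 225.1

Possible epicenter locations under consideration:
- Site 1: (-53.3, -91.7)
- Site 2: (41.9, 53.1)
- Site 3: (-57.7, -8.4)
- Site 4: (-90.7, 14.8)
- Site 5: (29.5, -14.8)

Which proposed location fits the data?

Site 4

For each candidate, compare |candidate − station| to the reported distance:
Site 1: residuals P 73.6, Q 46.8, R 19.1 → max 73.6 km
Site 2: residuals P 51.4, Q 36.8, R 137.9 → max 137.9 km
Site 3: residuals P 2.8, Q 27.8, R 23.4 → max 27.8 km
Site 4: residuals P 0.0, Q 0.0, R 0.0 → max 0.0 km
Site 5: residuals P 3.0, Q 16.2, R 93.9 → max 93.9 km
Only Site 4 has all residuals ≈ 0.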